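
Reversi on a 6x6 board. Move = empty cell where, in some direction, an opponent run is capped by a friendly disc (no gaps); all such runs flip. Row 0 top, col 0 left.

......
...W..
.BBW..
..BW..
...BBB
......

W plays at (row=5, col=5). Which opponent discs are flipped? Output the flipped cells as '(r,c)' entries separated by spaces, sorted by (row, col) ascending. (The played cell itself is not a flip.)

Answer: (4,4)

Derivation:
Dir NW: opp run (4,4) capped by W -> flip
Dir N: opp run (4,5), next='.' -> no flip
Dir NE: edge -> no flip
Dir W: first cell '.' (not opp) -> no flip
Dir E: edge -> no flip
Dir SW: edge -> no flip
Dir S: edge -> no flip
Dir SE: edge -> no flip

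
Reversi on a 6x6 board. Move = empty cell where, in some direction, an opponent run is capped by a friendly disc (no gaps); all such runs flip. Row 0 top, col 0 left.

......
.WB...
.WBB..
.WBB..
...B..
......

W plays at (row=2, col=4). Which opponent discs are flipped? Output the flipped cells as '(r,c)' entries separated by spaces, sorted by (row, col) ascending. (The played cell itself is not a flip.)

Answer: (2,2) (2,3)

Derivation:
Dir NW: first cell '.' (not opp) -> no flip
Dir N: first cell '.' (not opp) -> no flip
Dir NE: first cell '.' (not opp) -> no flip
Dir W: opp run (2,3) (2,2) capped by W -> flip
Dir E: first cell '.' (not opp) -> no flip
Dir SW: opp run (3,3), next='.' -> no flip
Dir S: first cell '.' (not opp) -> no flip
Dir SE: first cell '.' (not opp) -> no flip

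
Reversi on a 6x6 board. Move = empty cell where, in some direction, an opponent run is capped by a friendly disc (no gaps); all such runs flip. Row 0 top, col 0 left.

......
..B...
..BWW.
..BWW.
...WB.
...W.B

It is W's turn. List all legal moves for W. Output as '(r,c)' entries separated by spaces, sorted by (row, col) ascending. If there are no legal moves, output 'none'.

Answer: (0,1) (1,1) (2,1) (3,1) (3,5) (4,1) (4,5) (5,4)

Derivation:
(0,1): flips 1 -> legal
(0,2): no bracket -> illegal
(0,3): no bracket -> illegal
(1,1): flips 1 -> legal
(1,3): no bracket -> illegal
(2,1): flips 2 -> legal
(3,1): flips 1 -> legal
(3,5): flips 1 -> legal
(4,1): flips 1 -> legal
(4,2): no bracket -> illegal
(4,5): flips 1 -> legal
(5,4): flips 1 -> legal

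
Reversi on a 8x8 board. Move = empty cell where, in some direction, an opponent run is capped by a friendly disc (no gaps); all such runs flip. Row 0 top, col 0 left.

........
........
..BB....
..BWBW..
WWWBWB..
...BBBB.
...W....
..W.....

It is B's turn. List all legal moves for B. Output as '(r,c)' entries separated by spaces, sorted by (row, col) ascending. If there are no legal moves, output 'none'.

Answer: (2,5) (2,6) (3,1) (3,6) (5,0) (5,2) (7,3)

Derivation:
(2,4): no bracket -> illegal
(2,5): flips 1 -> legal
(2,6): flips 2 -> legal
(3,0): no bracket -> illegal
(3,1): flips 1 -> legal
(3,6): flips 1 -> legal
(4,6): no bracket -> illegal
(5,0): flips 1 -> legal
(5,1): no bracket -> illegal
(5,2): flips 1 -> legal
(6,1): no bracket -> illegal
(6,2): no bracket -> illegal
(6,4): no bracket -> illegal
(7,1): no bracket -> illegal
(7,3): flips 1 -> legal
(7,4): no bracket -> illegal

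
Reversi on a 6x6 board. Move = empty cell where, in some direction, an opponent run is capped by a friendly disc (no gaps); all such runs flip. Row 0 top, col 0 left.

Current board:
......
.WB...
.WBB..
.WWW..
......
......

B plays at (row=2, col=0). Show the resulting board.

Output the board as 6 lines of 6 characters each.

Place B at (2,0); scan 8 dirs for brackets.
Dir NW: edge -> no flip
Dir N: first cell '.' (not opp) -> no flip
Dir NE: opp run (1,1), next='.' -> no flip
Dir W: edge -> no flip
Dir E: opp run (2,1) capped by B -> flip
Dir SW: edge -> no flip
Dir S: first cell '.' (not opp) -> no flip
Dir SE: opp run (3,1), next='.' -> no flip
All flips: (2,1)

Answer: ......
.WB...
BBBB..
.WWW..
......
......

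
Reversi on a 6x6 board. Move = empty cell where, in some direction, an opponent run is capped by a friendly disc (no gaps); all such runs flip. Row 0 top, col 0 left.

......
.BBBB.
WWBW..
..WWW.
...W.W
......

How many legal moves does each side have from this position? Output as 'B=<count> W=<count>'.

-- B to move --
(1,0): no bracket -> illegal
(2,4): flips 1 -> legal
(2,5): no bracket -> illegal
(3,0): flips 1 -> legal
(3,1): flips 1 -> legal
(3,5): no bracket -> illegal
(4,1): flips 2 -> legal
(4,2): flips 1 -> legal
(4,4): flips 1 -> legal
(5,2): no bracket -> illegal
(5,3): flips 3 -> legal
(5,4): no bracket -> illegal
(5,5): no bracket -> illegal
B mobility = 7
-- W to move --
(0,0): flips 2 -> legal
(0,1): flips 2 -> legal
(0,2): flips 3 -> legal
(0,3): flips 2 -> legal
(0,4): no bracket -> illegal
(0,5): flips 1 -> legal
(1,0): no bracket -> illegal
(1,5): no bracket -> illegal
(2,4): no bracket -> illegal
(2,5): no bracket -> illegal
(3,1): no bracket -> illegal
W mobility = 5

Answer: B=7 W=5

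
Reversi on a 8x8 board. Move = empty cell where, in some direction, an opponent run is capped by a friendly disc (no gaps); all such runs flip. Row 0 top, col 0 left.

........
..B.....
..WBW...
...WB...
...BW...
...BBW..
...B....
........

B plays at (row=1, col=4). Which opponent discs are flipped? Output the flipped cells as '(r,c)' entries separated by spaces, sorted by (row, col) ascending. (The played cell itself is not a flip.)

Dir NW: first cell '.' (not opp) -> no flip
Dir N: first cell '.' (not opp) -> no flip
Dir NE: first cell '.' (not opp) -> no flip
Dir W: first cell '.' (not opp) -> no flip
Dir E: first cell '.' (not opp) -> no flip
Dir SW: first cell 'B' (not opp) -> no flip
Dir S: opp run (2,4) capped by B -> flip
Dir SE: first cell '.' (not opp) -> no flip

Answer: (2,4)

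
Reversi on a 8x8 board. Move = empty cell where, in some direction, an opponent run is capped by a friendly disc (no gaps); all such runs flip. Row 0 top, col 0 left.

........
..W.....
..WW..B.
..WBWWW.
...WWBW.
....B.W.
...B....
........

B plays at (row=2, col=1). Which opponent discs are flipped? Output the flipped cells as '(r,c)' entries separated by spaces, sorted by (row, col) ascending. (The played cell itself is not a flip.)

Dir NW: first cell '.' (not opp) -> no flip
Dir N: first cell '.' (not opp) -> no flip
Dir NE: opp run (1,2), next='.' -> no flip
Dir W: first cell '.' (not opp) -> no flip
Dir E: opp run (2,2) (2,3), next='.' -> no flip
Dir SW: first cell '.' (not opp) -> no flip
Dir S: first cell '.' (not opp) -> no flip
Dir SE: opp run (3,2) (4,3) capped by B -> flip

Answer: (3,2) (4,3)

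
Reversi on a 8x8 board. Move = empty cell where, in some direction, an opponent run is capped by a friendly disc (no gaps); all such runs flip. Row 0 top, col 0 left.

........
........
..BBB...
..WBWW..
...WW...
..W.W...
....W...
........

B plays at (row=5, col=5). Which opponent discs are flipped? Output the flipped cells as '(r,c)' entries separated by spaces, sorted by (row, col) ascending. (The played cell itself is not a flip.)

Answer: (4,4)

Derivation:
Dir NW: opp run (4,4) capped by B -> flip
Dir N: first cell '.' (not opp) -> no flip
Dir NE: first cell '.' (not opp) -> no flip
Dir W: opp run (5,4), next='.' -> no flip
Dir E: first cell '.' (not opp) -> no flip
Dir SW: opp run (6,4), next='.' -> no flip
Dir S: first cell '.' (not opp) -> no flip
Dir SE: first cell '.' (not opp) -> no flip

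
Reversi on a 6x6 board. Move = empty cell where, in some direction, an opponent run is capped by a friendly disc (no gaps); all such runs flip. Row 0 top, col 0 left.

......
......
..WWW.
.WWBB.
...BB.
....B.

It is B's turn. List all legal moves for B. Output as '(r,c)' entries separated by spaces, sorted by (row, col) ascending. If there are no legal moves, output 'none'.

(1,1): flips 1 -> legal
(1,2): flips 1 -> legal
(1,3): flips 1 -> legal
(1,4): flips 1 -> legal
(1,5): flips 1 -> legal
(2,0): no bracket -> illegal
(2,1): flips 1 -> legal
(2,5): no bracket -> illegal
(3,0): flips 2 -> legal
(3,5): no bracket -> illegal
(4,0): no bracket -> illegal
(4,1): no bracket -> illegal
(4,2): no bracket -> illegal

Answer: (1,1) (1,2) (1,3) (1,4) (1,5) (2,1) (3,0)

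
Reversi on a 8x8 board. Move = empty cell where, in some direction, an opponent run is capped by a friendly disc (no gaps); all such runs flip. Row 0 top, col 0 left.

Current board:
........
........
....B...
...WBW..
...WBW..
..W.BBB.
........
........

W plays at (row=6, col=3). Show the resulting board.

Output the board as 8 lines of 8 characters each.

Place W at (6,3); scan 8 dirs for brackets.
Dir NW: first cell 'W' (not opp) -> no flip
Dir N: first cell '.' (not opp) -> no flip
Dir NE: opp run (5,4) capped by W -> flip
Dir W: first cell '.' (not opp) -> no flip
Dir E: first cell '.' (not opp) -> no flip
Dir SW: first cell '.' (not opp) -> no flip
Dir S: first cell '.' (not opp) -> no flip
Dir SE: first cell '.' (not opp) -> no flip
All flips: (5,4)

Answer: ........
........
....B...
...WBW..
...WBW..
..W.WBB.
...W....
........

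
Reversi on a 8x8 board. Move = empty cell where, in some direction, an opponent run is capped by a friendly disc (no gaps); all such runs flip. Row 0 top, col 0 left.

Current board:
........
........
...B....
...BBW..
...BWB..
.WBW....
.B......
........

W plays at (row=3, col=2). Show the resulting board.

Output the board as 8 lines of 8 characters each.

Place W at (3,2); scan 8 dirs for brackets.
Dir NW: first cell '.' (not opp) -> no flip
Dir N: first cell '.' (not opp) -> no flip
Dir NE: opp run (2,3), next='.' -> no flip
Dir W: first cell '.' (not opp) -> no flip
Dir E: opp run (3,3) (3,4) capped by W -> flip
Dir SW: first cell '.' (not opp) -> no flip
Dir S: first cell '.' (not opp) -> no flip
Dir SE: opp run (4,3), next='.' -> no flip
All flips: (3,3) (3,4)

Answer: ........
........
...B....
..WWWW..
...BWB..
.WBW....
.B......
........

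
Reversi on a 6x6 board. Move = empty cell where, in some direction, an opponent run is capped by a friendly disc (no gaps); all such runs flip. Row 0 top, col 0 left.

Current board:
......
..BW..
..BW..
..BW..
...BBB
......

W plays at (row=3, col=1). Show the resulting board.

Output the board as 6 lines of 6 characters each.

Place W at (3,1); scan 8 dirs for brackets.
Dir NW: first cell '.' (not opp) -> no flip
Dir N: first cell '.' (not opp) -> no flip
Dir NE: opp run (2,2) capped by W -> flip
Dir W: first cell '.' (not opp) -> no flip
Dir E: opp run (3,2) capped by W -> flip
Dir SW: first cell '.' (not opp) -> no flip
Dir S: first cell '.' (not opp) -> no flip
Dir SE: first cell '.' (not opp) -> no flip
All flips: (2,2) (3,2)

Answer: ......
..BW..
..WW..
.WWW..
...BBB
......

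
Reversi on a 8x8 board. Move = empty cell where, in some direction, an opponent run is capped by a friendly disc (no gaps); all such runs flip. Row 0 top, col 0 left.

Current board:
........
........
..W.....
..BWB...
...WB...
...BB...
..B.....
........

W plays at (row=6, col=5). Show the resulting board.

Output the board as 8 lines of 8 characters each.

Answer: ........
........
..W.....
..BWB...
...WB...
...BW...
..B..W..
........

Derivation:
Place W at (6,5); scan 8 dirs for brackets.
Dir NW: opp run (5,4) capped by W -> flip
Dir N: first cell '.' (not opp) -> no flip
Dir NE: first cell '.' (not opp) -> no flip
Dir W: first cell '.' (not opp) -> no flip
Dir E: first cell '.' (not opp) -> no flip
Dir SW: first cell '.' (not opp) -> no flip
Dir S: first cell '.' (not opp) -> no flip
Dir SE: first cell '.' (not opp) -> no flip
All flips: (5,4)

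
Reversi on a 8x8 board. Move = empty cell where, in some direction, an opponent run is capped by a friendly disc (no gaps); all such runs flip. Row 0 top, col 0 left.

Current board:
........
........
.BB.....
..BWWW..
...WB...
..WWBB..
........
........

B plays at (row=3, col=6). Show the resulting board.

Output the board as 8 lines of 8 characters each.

Place B at (3,6); scan 8 dirs for brackets.
Dir NW: first cell '.' (not opp) -> no flip
Dir N: first cell '.' (not opp) -> no flip
Dir NE: first cell '.' (not opp) -> no flip
Dir W: opp run (3,5) (3,4) (3,3) capped by B -> flip
Dir E: first cell '.' (not opp) -> no flip
Dir SW: first cell '.' (not opp) -> no flip
Dir S: first cell '.' (not opp) -> no flip
Dir SE: first cell '.' (not opp) -> no flip
All flips: (3,3) (3,4) (3,5)

Answer: ........
........
.BB.....
..BBBBB.
...WB...
..WWBB..
........
........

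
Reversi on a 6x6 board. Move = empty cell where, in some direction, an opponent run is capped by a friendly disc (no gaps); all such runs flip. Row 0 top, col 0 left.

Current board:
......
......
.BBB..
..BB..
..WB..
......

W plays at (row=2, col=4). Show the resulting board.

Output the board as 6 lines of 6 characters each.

Answer: ......
......
.BBBW.
..BW..
..WB..
......

Derivation:
Place W at (2,4); scan 8 dirs for brackets.
Dir NW: first cell '.' (not opp) -> no flip
Dir N: first cell '.' (not opp) -> no flip
Dir NE: first cell '.' (not opp) -> no flip
Dir W: opp run (2,3) (2,2) (2,1), next='.' -> no flip
Dir E: first cell '.' (not opp) -> no flip
Dir SW: opp run (3,3) capped by W -> flip
Dir S: first cell '.' (not opp) -> no flip
Dir SE: first cell '.' (not opp) -> no flip
All flips: (3,3)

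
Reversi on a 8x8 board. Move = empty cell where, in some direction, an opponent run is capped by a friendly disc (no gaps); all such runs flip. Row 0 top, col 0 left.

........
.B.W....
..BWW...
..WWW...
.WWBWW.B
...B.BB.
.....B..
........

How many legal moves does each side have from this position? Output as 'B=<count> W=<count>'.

Answer: B=10 W=12

Derivation:
-- B to move --
(0,2): no bracket -> illegal
(0,3): flips 3 -> legal
(0,4): flips 1 -> legal
(1,2): flips 3 -> legal
(1,4): no bracket -> illegal
(1,5): no bracket -> illegal
(2,1): flips 1 -> legal
(2,5): flips 3 -> legal
(3,0): no bracket -> illegal
(3,1): flips 1 -> legal
(3,5): flips 2 -> legal
(3,6): no bracket -> illegal
(4,0): flips 2 -> legal
(4,6): flips 2 -> legal
(5,0): no bracket -> illegal
(5,1): no bracket -> illegal
(5,2): flips 2 -> legal
(5,4): no bracket -> illegal
B mobility = 10
-- W to move --
(0,0): flips 2 -> legal
(0,1): no bracket -> illegal
(0,2): no bracket -> illegal
(1,0): no bracket -> illegal
(1,2): flips 1 -> legal
(2,0): no bracket -> illegal
(2,1): flips 1 -> legal
(3,1): flips 1 -> legal
(3,6): no bracket -> illegal
(3,7): no bracket -> illegal
(4,6): no bracket -> illegal
(5,2): flips 1 -> legal
(5,4): flips 1 -> legal
(5,7): no bracket -> illegal
(6,2): flips 1 -> legal
(6,3): flips 2 -> legal
(6,4): flips 1 -> legal
(6,6): flips 1 -> legal
(6,7): flips 1 -> legal
(7,4): no bracket -> illegal
(7,5): flips 2 -> legal
(7,6): no bracket -> illegal
W mobility = 12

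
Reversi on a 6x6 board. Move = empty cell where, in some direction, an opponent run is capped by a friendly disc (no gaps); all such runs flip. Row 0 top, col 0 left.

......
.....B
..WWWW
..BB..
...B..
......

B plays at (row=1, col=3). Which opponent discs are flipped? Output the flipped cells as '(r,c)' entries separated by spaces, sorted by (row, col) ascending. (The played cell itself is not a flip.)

Answer: (2,3)

Derivation:
Dir NW: first cell '.' (not opp) -> no flip
Dir N: first cell '.' (not opp) -> no flip
Dir NE: first cell '.' (not opp) -> no flip
Dir W: first cell '.' (not opp) -> no flip
Dir E: first cell '.' (not opp) -> no flip
Dir SW: opp run (2,2), next='.' -> no flip
Dir S: opp run (2,3) capped by B -> flip
Dir SE: opp run (2,4), next='.' -> no flip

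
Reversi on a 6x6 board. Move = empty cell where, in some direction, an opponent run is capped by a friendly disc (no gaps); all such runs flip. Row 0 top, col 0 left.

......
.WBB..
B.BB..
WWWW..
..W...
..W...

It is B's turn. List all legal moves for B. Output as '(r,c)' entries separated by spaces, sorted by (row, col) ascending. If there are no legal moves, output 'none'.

(0,0): flips 1 -> legal
(0,1): no bracket -> illegal
(0,2): flips 1 -> legal
(1,0): flips 1 -> legal
(2,1): no bracket -> illegal
(2,4): no bracket -> illegal
(3,4): no bracket -> illegal
(4,0): flips 2 -> legal
(4,1): flips 1 -> legal
(4,3): flips 1 -> legal
(4,4): flips 1 -> legal
(5,1): no bracket -> illegal
(5,3): flips 2 -> legal

Answer: (0,0) (0,2) (1,0) (4,0) (4,1) (4,3) (4,4) (5,3)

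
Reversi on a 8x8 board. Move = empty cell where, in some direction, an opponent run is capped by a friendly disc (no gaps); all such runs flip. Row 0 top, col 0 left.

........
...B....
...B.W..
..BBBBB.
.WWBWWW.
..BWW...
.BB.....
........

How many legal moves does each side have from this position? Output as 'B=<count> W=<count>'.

Answer: B=14 W=14

Derivation:
-- B to move --
(1,4): flips 1 -> legal
(1,5): flips 1 -> legal
(1,6): flips 1 -> legal
(2,4): no bracket -> illegal
(2,6): no bracket -> illegal
(3,0): flips 1 -> legal
(3,1): no bracket -> illegal
(3,7): no bracket -> illegal
(4,0): flips 2 -> legal
(4,7): flips 3 -> legal
(5,0): flips 1 -> legal
(5,1): flips 1 -> legal
(5,5): flips 4 -> legal
(5,6): flips 2 -> legal
(5,7): flips 1 -> legal
(6,3): flips 3 -> legal
(6,4): flips 2 -> legal
(6,5): flips 1 -> legal
B mobility = 14
-- W to move --
(0,2): no bracket -> illegal
(0,3): flips 4 -> legal
(0,4): no bracket -> illegal
(1,2): flips 2 -> legal
(1,4): flips 2 -> legal
(2,1): flips 2 -> legal
(2,2): flips 2 -> legal
(2,4): flips 3 -> legal
(2,6): flips 2 -> legal
(2,7): flips 1 -> legal
(3,1): no bracket -> illegal
(3,7): no bracket -> illegal
(4,7): flips 1 -> legal
(5,0): no bracket -> illegal
(5,1): flips 1 -> legal
(6,0): no bracket -> illegal
(6,3): flips 1 -> legal
(7,0): flips 4 -> legal
(7,1): flips 1 -> legal
(7,2): flips 2 -> legal
(7,3): no bracket -> illegal
W mobility = 14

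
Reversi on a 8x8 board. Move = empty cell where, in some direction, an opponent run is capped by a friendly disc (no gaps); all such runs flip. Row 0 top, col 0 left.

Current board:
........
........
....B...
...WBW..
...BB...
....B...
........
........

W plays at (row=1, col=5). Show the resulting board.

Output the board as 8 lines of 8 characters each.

Answer: ........
.....W..
....W...
...WBW..
...BB...
....B...
........
........

Derivation:
Place W at (1,5); scan 8 dirs for brackets.
Dir NW: first cell '.' (not opp) -> no flip
Dir N: first cell '.' (not opp) -> no flip
Dir NE: first cell '.' (not opp) -> no flip
Dir W: first cell '.' (not opp) -> no flip
Dir E: first cell '.' (not opp) -> no flip
Dir SW: opp run (2,4) capped by W -> flip
Dir S: first cell '.' (not opp) -> no flip
Dir SE: first cell '.' (not opp) -> no flip
All flips: (2,4)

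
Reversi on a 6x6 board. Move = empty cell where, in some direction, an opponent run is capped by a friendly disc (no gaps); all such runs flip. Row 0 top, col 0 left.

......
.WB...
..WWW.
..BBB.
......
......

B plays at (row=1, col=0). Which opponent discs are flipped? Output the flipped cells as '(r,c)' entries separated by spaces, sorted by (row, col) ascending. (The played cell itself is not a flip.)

Dir NW: edge -> no flip
Dir N: first cell '.' (not opp) -> no flip
Dir NE: first cell '.' (not opp) -> no flip
Dir W: edge -> no flip
Dir E: opp run (1,1) capped by B -> flip
Dir SW: edge -> no flip
Dir S: first cell '.' (not opp) -> no flip
Dir SE: first cell '.' (not opp) -> no flip

Answer: (1,1)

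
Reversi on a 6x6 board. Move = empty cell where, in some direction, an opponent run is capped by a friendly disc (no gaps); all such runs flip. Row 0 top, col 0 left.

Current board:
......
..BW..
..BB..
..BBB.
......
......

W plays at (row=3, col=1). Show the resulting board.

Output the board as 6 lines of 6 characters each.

Answer: ......
..BW..
..WB..
.WBBB.
......
......

Derivation:
Place W at (3,1); scan 8 dirs for brackets.
Dir NW: first cell '.' (not opp) -> no flip
Dir N: first cell '.' (not opp) -> no flip
Dir NE: opp run (2,2) capped by W -> flip
Dir W: first cell '.' (not opp) -> no flip
Dir E: opp run (3,2) (3,3) (3,4), next='.' -> no flip
Dir SW: first cell '.' (not opp) -> no flip
Dir S: first cell '.' (not opp) -> no flip
Dir SE: first cell '.' (not opp) -> no flip
All flips: (2,2)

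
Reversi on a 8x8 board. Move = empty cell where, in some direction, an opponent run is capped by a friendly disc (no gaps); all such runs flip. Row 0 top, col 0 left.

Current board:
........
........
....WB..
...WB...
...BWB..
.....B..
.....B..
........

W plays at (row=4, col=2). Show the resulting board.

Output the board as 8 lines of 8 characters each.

Answer: ........
........
....WB..
...WB...
..WWWB..
.....B..
.....B..
........

Derivation:
Place W at (4,2); scan 8 dirs for brackets.
Dir NW: first cell '.' (not opp) -> no flip
Dir N: first cell '.' (not opp) -> no flip
Dir NE: first cell 'W' (not opp) -> no flip
Dir W: first cell '.' (not opp) -> no flip
Dir E: opp run (4,3) capped by W -> flip
Dir SW: first cell '.' (not opp) -> no flip
Dir S: first cell '.' (not opp) -> no flip
Dir SE: first cell '.' (not opp) -> no flip
All flips: (4,3)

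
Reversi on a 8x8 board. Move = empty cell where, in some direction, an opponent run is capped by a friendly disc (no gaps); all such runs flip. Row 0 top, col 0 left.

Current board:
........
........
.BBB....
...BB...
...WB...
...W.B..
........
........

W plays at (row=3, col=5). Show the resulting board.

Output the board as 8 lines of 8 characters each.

Place W at (3,5); scan 8 dirs for brackets.
Dir NW: first cell '.' (not opp) -> no flip
Dir N: first cell '.' (not opp) -> no flip
Dir NE: first cell '.' (not opp) -> no flip
Dir W: opp run (3,4) (3,3), next='.' -> no flip
Dir E: first cell '.' (not opp) -> no flip
Dir SW: opp run (4,4) capped by W -> flip
Dir S: first cell '.' (not opp) -> no flip
Dir SE: first cell '.' (not opp) -> no flip
All flips: (4,4)

Answer: ........
........
.BBB....
...BBW..
...WW...
...W.B..
........
........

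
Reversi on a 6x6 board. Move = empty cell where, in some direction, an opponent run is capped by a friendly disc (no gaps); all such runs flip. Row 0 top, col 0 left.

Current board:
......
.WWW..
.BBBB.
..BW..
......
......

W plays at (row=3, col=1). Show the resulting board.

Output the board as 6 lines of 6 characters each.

Answer: ......
.WWW..
.WWBB.
.WWW..
......
......

Derivation:
Place W at (3,1); scan 8 dirs for brackets.
Dir NW: first cell '.' (not opp) -> no flip
Dir N: opp run (2,1) capped by W -> flip
Dir NE: opp run (2,2) capped by W -> flip
Dir W: first cell '.' (not opp) -> no flip
Dir E: opp run (3,2) capped by W -> flip
Dir SW: first cell '.' (not opp) -> no flip
Dir S: first cell '.' (not opp) -> no flip
Dir SE: first cell '.' (not opp) -> no flip
All flips: (2,1) (2,2) (3,2)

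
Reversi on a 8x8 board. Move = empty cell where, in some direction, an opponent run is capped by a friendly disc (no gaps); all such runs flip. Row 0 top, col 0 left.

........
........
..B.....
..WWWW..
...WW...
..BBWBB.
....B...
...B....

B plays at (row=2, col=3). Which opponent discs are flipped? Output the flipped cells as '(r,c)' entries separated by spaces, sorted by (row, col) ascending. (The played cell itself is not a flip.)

Dir NW: first cell '.' (not opp) -> no flip
Dir N: first cell '.' (not opp) -> no flip
Dir NE: first cell '.' (not opp) -> no flip
Dir W: first cell 'B' (not opp) -> no flip
Dir E: first cell '.' (not opp) -> no flip
Dir SW: opp run (3,2), next='.' -> no flip
Dir S: opp run (3,3) (4,3) capped by B -> flip
Dir SE: opp run (3,4), next='.' -> no flip

Answer: (3,3) (4,3)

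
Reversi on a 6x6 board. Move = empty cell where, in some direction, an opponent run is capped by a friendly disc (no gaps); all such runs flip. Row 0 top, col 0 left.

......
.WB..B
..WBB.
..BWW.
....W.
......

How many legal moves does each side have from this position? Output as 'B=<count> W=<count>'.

-- B to move --
(0,0): no bracket -> illegal
(0,1): no bracket -> illegal
(0,2): no bracket -> illegal
(1,0): flips 1 -> legal
(1,3): no bracket -> illegal
(2,0): no bracket -> illegal
(2,1): flips 1 -> legal
(2,5): no bracket -> illegal
(3,1): no bracket -> illegal
(3,5): flips 2 -> legal
(4,2): flips 1 -> legal
(4,3): flips 1 -> legal
(4,5): flips 1 -> legal
(5,3): no bracket -> illegal
(5,4): flips 2 -> legal
(5,5): no bracket -> illegal
B mobility = 7
-- W to move --
(0,1): flips 2 -> legal
(0,2): flips 1 -> legal
(0,3): no bracket -> illegal
(0,4): no bracket -> illegal
(0,5): no bracket -> illegal
(1,3): flips 2 -> legal
(1,4): flips 1 -> legal
(2,1): no bracket -> illegal
(2,5): flips 2 -> legal
(3,1): flips 1 -> legal
(3,5): no bracket -> illegal
(4,1): no bracket -> illegal
(4,2): flips 1 -> legal
(4,3): no bracket -> illegal
W mobility = 7

Answer: B=7 W=7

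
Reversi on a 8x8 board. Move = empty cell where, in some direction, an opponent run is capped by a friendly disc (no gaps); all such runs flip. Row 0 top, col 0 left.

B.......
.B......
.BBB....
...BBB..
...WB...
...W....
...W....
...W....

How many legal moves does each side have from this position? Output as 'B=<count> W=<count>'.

Answer: B=3 W=4

Derivation:
-- B to move --
(3,2): no bracket -> illegal
(4,2): flips 1 -> legal
(5,2): flips 1 -> legal
(5,4): no bracket -> illegal
(6,2): flips 1 -> legal
(6,4): no bracket -> illegal
(7,2): no bracket -> illegal
(7,4): no bracket -> illegal
B mobility = 3
-- W to move --
(0,1): no bracket -> illegal
(0,2): no bracket -> illegal
(1,0): no bracket -> illegal
(1,2): no bracket -> illegal
(1,3): flips 2 -> legal
(1,4): no bracket -> illegal
(2,0): no bracket -> illegal
(2,4): no bracket -> illegal
(2,5): flips 1 -> legal
(2,6): flips 2 -> legal
(3,0): no bracket -> illegal
(3,1): no bracket -> illegal
(3,2): no bracket -> illegal
(3,6): no bracket -> illegal
(4,2): no bracket -> illegal
(4,5): flips 1 -> legal
(4,6): no bracket -> illegal
(5,4): no bracket -> illegal
(5,5): no bracket -> illegal
W mobility = 4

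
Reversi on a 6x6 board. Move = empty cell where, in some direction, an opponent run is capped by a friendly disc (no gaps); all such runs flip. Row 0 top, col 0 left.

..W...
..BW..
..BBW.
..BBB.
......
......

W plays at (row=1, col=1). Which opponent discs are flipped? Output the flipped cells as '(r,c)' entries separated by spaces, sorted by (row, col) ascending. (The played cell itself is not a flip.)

Dir NW: first cell '.' (not opp) -> no flip
Dir N: first cell '.' (not opp) -> no flip
Dir NE: first cell 'W' (not opp) -> no flip
Dir W: first cell '.' (not opp) -> no flip
Dir E: opp run (1,2) capped by W -> flip
Dir SW: first cell '.' (not opp) -> no flip
Dir S: first cell '.' (not opp) -> no flip
Dir SE: opp run (2,2) (3,3), next='.' -> no flip

Answer: (1,2)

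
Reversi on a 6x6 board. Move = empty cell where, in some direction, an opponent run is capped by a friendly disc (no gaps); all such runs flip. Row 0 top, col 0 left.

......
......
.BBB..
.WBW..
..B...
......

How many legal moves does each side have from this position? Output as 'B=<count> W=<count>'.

Answer: B=8 W=4

Derivation:
-- B to move --
(2,0): flips 1 -> legal
(2,4): flips 1 -> legal
(3,0): flips 1 -> legal
(3,4): flips 1 -> legal
(4,0): flips 1 -> legal
(4,1): flips 1 -> legal
(4,3): flips 1 -> legal
(4,4): flips 1 -> legal
B mobility = 8
-- W to move --
(1,0): no bracket -> illegal
(1,1): flips 2 -> legal
(1,2): no bracket -> illegal
(1,3): flips 2 -> legal
(1,4): no bracket -> illegal
(2,0): no bracket -> illegal
(2,4): no bracket -> illegal
(3,0): no bracket -> illegal
(3,4): no bracket -> illegal
(4,1): no bracket -> illegal
(4,3): no bracket -> illegal
(5,1): flips 1 -> legal
(5,2): no bracket -> illegal
(5,3): flips 1 -> legal
W mobility = 4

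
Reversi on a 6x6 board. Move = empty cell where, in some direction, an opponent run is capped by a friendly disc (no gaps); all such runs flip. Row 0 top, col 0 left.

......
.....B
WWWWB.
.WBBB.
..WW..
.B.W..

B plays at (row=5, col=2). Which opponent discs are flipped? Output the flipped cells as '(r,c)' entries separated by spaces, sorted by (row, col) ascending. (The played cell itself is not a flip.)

Answer: (4,2) (4,3)

Derivation:
Dir NW: first cell '.' (not opp) -> no flip
Dir N: opp run (4,2) capped by B -> flip
Dir NE: opp run (4,3) capped by B -> flip
Dir W: first cell 'B' (not opp) -> no flip
Dir E: opp run (5,3), next='.' -> no flip
Dir SW: edge -> no flip
Dir S: edge -> no flip
Dir SE: edge -> no flip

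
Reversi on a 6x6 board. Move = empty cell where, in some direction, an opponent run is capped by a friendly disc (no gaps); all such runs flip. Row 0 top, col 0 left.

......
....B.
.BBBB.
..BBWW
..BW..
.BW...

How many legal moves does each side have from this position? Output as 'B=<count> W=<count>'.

-- B to move --
(2,5): no bracket -> illegal
(4,1): no bracket -> illegal
(4,4): flips 2 -> legal
(4,5): flips 1 -> legal
(5,3): flips 2 -> legal
(5,4): flips 1 -> legal
B mobility = 4
-- W to move --
(0,3): no bracket -> illegal
(0,4): flips 2 -> legal
(0,5): no bracket -> illegal
(1,0): flips 2 -> legal
(1,1): no bracket -> illegal
(1,2): flips 4 -> legal
(1,3): flips 3 -> legal
(1,5): no bracket -> illegal
(2,0): no bracket -> illegal
(2,5): no bracket -> illegal
(3,0): no bracket -> illegal
(3,1): flips 2 -> legal
(4,0): no bracket -> illegal
(4,1): flips 1 -> legal
(4,4): no bracket -> illegal
(5,0): flips 1 -> legal
(5,3): no bracket -> illegal
W mobility = 7

Answer: B=4 W=7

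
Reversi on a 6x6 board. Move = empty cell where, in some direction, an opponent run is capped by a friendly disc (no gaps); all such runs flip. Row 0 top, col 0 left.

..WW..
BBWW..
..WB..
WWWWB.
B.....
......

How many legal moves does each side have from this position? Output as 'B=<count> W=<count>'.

-- B to move --
(0,1): flips 1 -> legal
(0,4): flips 3 -> legal
(1,4): flips 2 -> legal
(2,0): flips 1 -> legal
(2,1): flips 1 -> legal
(2,4): no bracket -> illegal
(4,1): flips 1 -> legal
(4,2): no bracket -> illegal
(4,3): flips 1 -> legal
(4,4): flips 2 -> legal
B mobility = 8
-- W to move --
(0,0): flips 1 -> legal
(0,1): no bracket -> illegal
(1,4): flips 1 -> legal
(2,0): flips 1 -> legal
(2,1): no bracket -> illegal
(2,4): flips 1 -> legal
(2,5): no bracket -> illegal
(3,5): flips 1 -> legal
(4,1): no bracket -> illegal
(4,3): no bracket -> illegal
(4,4): no bracket -> illegal
(4,5): flips 2 -> legal
(5,0): flips 1 -> legal
(5,1): no bracket -> illegal
W mobility = 7

Answer: B=8 W=7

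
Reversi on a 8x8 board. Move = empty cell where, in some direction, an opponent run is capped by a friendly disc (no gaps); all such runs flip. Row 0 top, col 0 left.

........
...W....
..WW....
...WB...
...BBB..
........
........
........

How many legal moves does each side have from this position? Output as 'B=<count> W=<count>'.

-- B to move --
(0,2): no bracket -> illegal
(0,3): flips 3 -> legal
(0,4): no bracket -> illegal
(1,1): flips 2 -> legal
(1,2): flips 1 -> legal
(1,4): no bracket -> illegal
(2,1): no bracket -> illegal
(2,4): no bracket -> illegal
(3,1): no bracket -> illegal
(3,2): flips 1 -> legal
(4,2): no bracket -> illegal
B mobility = 4
-- W to move --
(2,4): no bracket -> illegal
(2,5): no bracket -> illegal
(3,2): no bracket -> illegal
(3,5): flips 1 -> legal
(3,6): no bracket -> illegal
(4,2): no bracket -> illegal
(4,6): no bracket -> illegal
(5,2): no bracket -> illegal
(5,3): flips 1 -> legal
(5,4): no bracket -> illegal
(5,5): flips 1 -> legal
(5,6): flips 2 -> legal
W mobility = 4

Answer: B=4 W=4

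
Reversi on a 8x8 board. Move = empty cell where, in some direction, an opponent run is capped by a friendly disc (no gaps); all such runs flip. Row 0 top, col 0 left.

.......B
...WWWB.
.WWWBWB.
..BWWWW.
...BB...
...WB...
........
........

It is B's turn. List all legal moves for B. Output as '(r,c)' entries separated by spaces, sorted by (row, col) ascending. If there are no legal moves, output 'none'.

Answer: (0,2) (0,3) (0,4) (0,5) (0,6) (1,0) (1,1) (1,2) (2,0) (3,7) (4,2) (4,6) (5,2) (6,2) (6,3)

Derivation:
(0,2): flips 1 -> legal
(0,3): flips 3 -> legal
(0,4): flips 2 -> legal
(0,5): flips 2 -> legal
(0,6): flips 1 -> legal
(1,0): flips 1 -> legal
(1,1): flips 2 -> legal
(1,2): flips 4 -> legal
(2,0): flips 3 -> legal
(2,7): no bracket -> illegal
(3,0): no bracket -> illegal
(3,1): no bracket -> illegal
(3,7): flips 4 -> legal
(4,2): flips 1 -> legal
(4,5): no bracket -> illegal
(4,6): flips 2 -> legal
(4,7): no bracket -> illegal
(5,2): flips 1 -> legal
(6,2): flips 1 -> legal
(6,3): flips 1 -> legal
(6,4): no bracket -> illegal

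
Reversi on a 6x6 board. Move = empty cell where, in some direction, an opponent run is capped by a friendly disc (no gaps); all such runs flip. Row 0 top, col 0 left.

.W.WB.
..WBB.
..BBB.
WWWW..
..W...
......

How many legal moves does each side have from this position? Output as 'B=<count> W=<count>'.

Answer: B=8 W=5

Derivation:
-- B to move --
(0,0): no bracket -> illegal
(0,2): flips 2 -> legal
(1,0): no bracket -> illegal
(1,1): flips 1 -> legal
(2,0): no bracket -> illegal
(2,1): no bracket -> illegal
(3,4): no bracket -> illegal
(4,0): flips 1 -> legal
(4,1): flips 1 -> legal
(4,3): flips 1 -> legal
(4,4): flips 1 -> legal
(5,1): flips 2 -> legal
(5,2): flips 2 -> legal
(5,3): no bracket -> illegal
B mobility = 8
-- W to move --
(0,2): no bracket -> illegal
(0,5): flips 3 -> legal
(1,1): flips 1 -> legal
(1,5): flips 3 -> legal
(2,1): no bracket -> illegal
(2,5): flips 1 -> legal
(3,4): flips 1 -> legal
(3,5): no bracket -> illegal
W mobility = 5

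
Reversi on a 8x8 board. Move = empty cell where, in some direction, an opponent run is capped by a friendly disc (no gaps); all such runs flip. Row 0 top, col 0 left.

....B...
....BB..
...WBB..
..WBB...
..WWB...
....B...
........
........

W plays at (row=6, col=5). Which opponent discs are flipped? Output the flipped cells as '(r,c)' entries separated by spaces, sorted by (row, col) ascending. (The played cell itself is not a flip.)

Dir NW: opp run (5,4) capped by W -> flip
Dir N: first cell '.' (not opp) -> no flip
Dir NE: first cell '.' (not opp) -> no flip
Dir W: first cell '.' (not opp) -> no flip
Dir E: first cell '.' (not opp) -> no flip
Dir SW: first cell '.' (not opp) -> no flip
Dir S: first cell '.' (not opp) -> no flip
Dir SE: first cell '.' (not opp) -> no flip

Answer: (5,4)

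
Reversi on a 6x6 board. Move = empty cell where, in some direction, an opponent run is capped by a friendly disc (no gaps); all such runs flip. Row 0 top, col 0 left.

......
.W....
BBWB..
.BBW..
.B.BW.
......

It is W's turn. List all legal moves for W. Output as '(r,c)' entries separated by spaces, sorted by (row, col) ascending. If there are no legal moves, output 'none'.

(1,0): no bracket -> illegal
(1,2): no bracket -> illegal
(1,3): flips 1 -> legal
(1,4): no bracket -> illegal
(2,4): flips 1 -> legal
(3,0): flips 2 -> legal
(3,4): no bracket -> illegal
(4,0): flips 1 -> legal
(4,2): flips 2 -> legal
(5,0): no bracket -> illegal
(5,1): flips 3 -> legal
(5,2): no bracket -> illegal
(5,3): flips 1 -> legal
(5,4): no bracket -> illegal

Answer: (1,3) (2,4) (3,0) (4,0) (4,2) (5,1) (5,3)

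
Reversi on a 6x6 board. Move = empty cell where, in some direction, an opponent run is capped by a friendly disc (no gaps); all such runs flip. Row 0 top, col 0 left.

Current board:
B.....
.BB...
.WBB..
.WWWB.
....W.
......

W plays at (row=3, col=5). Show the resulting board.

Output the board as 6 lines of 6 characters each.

Place W at (3,5); scan 8 dirs for brackets.
Dir NW: first cell '.' (not opp) -> no flip
Dir N: first cell '.' (not opp) -> no flip
Dir NE: edge -> no flip
Dir W: opp run (3,4) capped by W -> flip
Dir E: edge -> no flip
Dir SW: first cell 'W' (not opp) -> no flip
Dir S: first cell '.' (not opp) -> no flip
Dir SE: edge -> no flip
All flips: (3,4)

Answer: B.....
.BB...
.WBB..
.WWWWW
....W.
......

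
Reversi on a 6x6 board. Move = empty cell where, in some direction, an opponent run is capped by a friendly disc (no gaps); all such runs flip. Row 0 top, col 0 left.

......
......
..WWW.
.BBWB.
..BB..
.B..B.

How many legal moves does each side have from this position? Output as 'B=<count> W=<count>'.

Answer: B=4 W=8

Derivation:
-- B to move --
(1,1): no bracket -> illegal
(1,2): flips 2 -> legal
(1,3): flips 3 -> legal
(1,4): flips 2 -> legal
(1,5): flips 2 -> legal
(2,1): no bracket -> illegal
(2,5): no bracket -> illegal
(3,5): no bracket -> illegal
(4,4): no bracket -> illegal
B mobility = 4
-- W to move --
(2,0): no bracket -> illegal
(2,1): no bracket -> illegal
(2,5): no bracket -> illegal
(3,0): flips 2 -> legal
(3,5): flips 1 -> legal
(4,0): flips 1 -> legal
(4,1): flips 1 -> legal
(4,4): flips 1 -> legal
(4,5): flips 1 -> legal
(5,0): no bracket -> illegal
(5,2): flips 2 -> legal
(5,3): flips 1 -> legal
(5,5): no bracket -> illegal
W mobility = 8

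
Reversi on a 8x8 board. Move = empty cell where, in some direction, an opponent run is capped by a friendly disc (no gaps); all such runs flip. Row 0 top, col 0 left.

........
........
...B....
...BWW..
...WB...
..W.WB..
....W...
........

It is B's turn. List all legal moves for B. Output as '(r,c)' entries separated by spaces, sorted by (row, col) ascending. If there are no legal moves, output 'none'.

(2,4): flips 1 -> legal
(2,5): no bracket -> illegal
(2,6): flips 1 -> legal
(3,2): no bracket -> illegal
(3,6): flips 2 -> legal
(4,1): no bracket -> illegal
(4,2): flips 1 -> legal
(4,5): flips 1 -> legal
(4,6): no bracket -> illegal
(5,1): no bracket -> illegal
(5,3): flips 2 -> legal
(6,1): no bracket -> illegal
(6,2): no bracket -> illegal
(6,3): no bracket -> illegal
(6,5): no bracket -> illegal
(7,3): flips 1 -> legal
(7,4): flips 2 -> legal
(7,5): no bracket -> illegal

Answer: (2,4) (2,6) (3,6) (4,2) (4,5) (5,3) (7,3) (7,4)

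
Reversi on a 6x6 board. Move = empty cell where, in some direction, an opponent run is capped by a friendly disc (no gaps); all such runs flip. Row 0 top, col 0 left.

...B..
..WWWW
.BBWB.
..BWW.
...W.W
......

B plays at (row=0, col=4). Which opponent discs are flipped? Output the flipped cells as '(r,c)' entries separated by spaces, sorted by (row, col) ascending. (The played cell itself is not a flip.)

Dir NW: edge -> no flip
Dir N: edge -> no flip
Dir NE: edge -> no flip
Dir W: first cell 'B' (not opp) -> no flip
Dir E: first cell '.' (not opp) -> no flip
Dir SW: opp run (1,3) capped by B -> flip
Dir S: opp run (1,4) capped by B -> flip
Dir SE: opp run (1,5), next=edge -> no flip

Answer: (1,3) (1,4)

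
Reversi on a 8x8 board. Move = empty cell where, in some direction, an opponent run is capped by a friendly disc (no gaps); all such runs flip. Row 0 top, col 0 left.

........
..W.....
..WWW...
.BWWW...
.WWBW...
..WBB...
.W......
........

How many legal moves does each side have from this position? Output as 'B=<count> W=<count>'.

Answer: B=9 W=9

Derivation:
-- B to move --
(0,1): no bracket -> illegal
(0,2): no bracket -> illegal
(0,3): no bracket -> illegal
(1,1): no bracket -> illegal
(1,3): flips 3 -> legal
(1,4): flips 3 -> legal
(1,5): no bracket -> illegal
(2,1): flips 1 -> legal
(2,5): flips 1 -> legal
(3,0): no bracket -> illegal
(3,5): flips 4 -> legal
(4,0): flips 2 -> legal
(4,5): flips 1 -> legal
(5,0): no bracket -> illegal
(5,1): flips 2 -> legal
(5,5): no bracket -> illegal
(6,0): no bracket -> illegal
(6,2): no bracket -> illegal
(6,3): no bracket -> illegal
(7,0): flips 2 -> legal
(7,1): no bracket -> illegal
(7,2): no bracket -> illegal
B mobility = 9
-- W to move --
(2,0): flips 1 -> legal
(2,1): flips 1 -> legal
(3,0): flips 1 -> legal
(4,0): flips 1 -> legal
(4,5): no bracket -> illegal
(5,5): flips 2 -> legal
(6,2): flips 1 -> legal
(6,3): flips 2 -> legal
(6,4): flips 2 -> legal
(6,5): flips 2 -> legal
W mobility = 9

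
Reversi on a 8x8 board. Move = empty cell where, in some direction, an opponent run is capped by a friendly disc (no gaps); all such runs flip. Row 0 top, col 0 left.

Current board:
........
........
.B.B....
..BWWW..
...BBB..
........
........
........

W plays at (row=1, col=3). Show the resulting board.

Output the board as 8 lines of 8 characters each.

Answer: ........
...W....
.B.W....
..BWWW..
...BBB..
........
........
........

Derivation:
Place W at (1,3); scan 8 dirs for brackets.
Dir NW: first cell '.' (not opp) -> no flip
Dir N: first cell '.' (not opp) -> no flip
Dir NE: first cell '.' (not opp) -> no flip
Dir W: first cell '.' (not opp) -> no flip
Dir E: first cell '.' (not opp) -> no flip
Dir SW: first cell '.' (not opp) -> no flip
Dir S: opp run (2,3) capped by W -> flip
Dir SE: first cell '.' (not opp) -> no flip
All flips: (2,3)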